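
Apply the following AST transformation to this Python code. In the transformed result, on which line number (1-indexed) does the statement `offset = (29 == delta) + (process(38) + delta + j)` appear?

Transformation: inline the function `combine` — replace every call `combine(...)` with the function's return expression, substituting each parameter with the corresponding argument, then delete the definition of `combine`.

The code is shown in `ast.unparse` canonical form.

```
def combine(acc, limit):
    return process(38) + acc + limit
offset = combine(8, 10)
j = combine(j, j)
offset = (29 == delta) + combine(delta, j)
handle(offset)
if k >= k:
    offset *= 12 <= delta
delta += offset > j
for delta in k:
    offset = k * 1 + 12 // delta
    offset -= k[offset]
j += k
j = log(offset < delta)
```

Transformed code:
offset = process(38) + 8 + 10
j = process(38) + j + j
offset = (29 == delta) + (process(38) + delta + j)
handle(offset)
if k >= k:
    offset *= 12 <= delta
delta += offset > j
for delta in k:
    offset = k * 1 + 12 // delta
    offset -= k[offset]
j += k
j = log(offset < delta)

3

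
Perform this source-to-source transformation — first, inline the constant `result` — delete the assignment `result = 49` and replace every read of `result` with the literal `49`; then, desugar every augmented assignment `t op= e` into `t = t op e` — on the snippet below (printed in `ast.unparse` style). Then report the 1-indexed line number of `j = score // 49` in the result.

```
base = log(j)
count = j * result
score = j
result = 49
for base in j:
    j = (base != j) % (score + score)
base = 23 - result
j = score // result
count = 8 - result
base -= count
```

7

Transformed code:
base = log(j)
count = j * 49
score = j
for base in j:
    j = (base != j) % (score + score)
base = 23 - 49
j = score // 49
count = 8 - 49
base = base - count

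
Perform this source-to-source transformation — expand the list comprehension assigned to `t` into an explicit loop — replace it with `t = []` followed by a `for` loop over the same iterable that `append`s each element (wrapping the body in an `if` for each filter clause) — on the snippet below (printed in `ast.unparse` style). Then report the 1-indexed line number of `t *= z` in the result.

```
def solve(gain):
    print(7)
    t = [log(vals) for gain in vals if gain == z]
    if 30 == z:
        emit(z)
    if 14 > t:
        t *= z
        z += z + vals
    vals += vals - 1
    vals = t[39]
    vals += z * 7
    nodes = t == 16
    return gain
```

Transformed code:
def solve(gain):
    print(7)
    t = []
    for gain in vals:
        if gain == z:
            t.append(log(vals))
    if 30 == z:
        emit(z)
    if 14 > t:
        t *= z
        z += z + vals
    vals += vals - 1
    vals = t[39]
    vals += z * 7
    nodes = t == 16
    return gain

10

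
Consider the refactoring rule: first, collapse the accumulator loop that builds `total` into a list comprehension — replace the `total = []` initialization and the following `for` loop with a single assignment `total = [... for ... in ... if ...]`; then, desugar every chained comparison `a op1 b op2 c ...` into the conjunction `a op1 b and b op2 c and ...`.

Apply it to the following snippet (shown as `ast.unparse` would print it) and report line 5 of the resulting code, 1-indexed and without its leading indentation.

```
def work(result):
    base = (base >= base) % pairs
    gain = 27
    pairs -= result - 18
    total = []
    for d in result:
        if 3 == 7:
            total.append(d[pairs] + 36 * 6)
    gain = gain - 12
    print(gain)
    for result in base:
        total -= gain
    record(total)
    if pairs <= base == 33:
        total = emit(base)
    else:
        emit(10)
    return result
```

Transformed code:
def work(result):
    base = (base >= base) % pairs
    gain = 27
    pairs -= result - 18
    total = [d[pairs] + 36 * 6 for d in result if 3 == 7]
    gain = gain - 12
    print(gain)
    for result in base:
        total -= gain
    record(total)
    if pairs <= base and base == 33:
        total = emit(base)
    else:
        emit(10)
    return result

total = [d[pairs] + 36 * 6 for d in result if 3 == 7]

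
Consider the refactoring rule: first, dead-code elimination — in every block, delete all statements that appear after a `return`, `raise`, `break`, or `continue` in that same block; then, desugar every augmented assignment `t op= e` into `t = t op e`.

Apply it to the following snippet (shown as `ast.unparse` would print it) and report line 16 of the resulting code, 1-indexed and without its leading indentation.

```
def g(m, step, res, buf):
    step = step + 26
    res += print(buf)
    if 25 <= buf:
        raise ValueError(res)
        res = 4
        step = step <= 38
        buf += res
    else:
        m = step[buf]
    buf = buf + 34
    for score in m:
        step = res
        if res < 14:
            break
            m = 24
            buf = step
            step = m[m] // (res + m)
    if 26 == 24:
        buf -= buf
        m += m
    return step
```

return step

Transformed code:
def g(m, step, res, buf):
    step = step + 26
    res = res + print(buf)
    if 25 <= buf:
        raise ValueError(res)
    else:
        m = step[buf]
    buf = buf + 34
    for score in m:
        step = res
        if res < 14:
            break
    if 26 == 24:
        buf = buf - buf
        m = m + m
    return step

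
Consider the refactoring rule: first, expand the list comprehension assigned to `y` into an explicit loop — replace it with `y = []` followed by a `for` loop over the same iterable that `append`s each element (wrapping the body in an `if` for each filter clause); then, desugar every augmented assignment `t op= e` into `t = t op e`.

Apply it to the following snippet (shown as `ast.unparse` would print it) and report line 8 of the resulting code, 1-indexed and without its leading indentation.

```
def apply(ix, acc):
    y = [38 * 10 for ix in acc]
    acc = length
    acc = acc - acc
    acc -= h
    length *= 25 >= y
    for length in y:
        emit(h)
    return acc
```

length = length * (25 >= y)

Transformed code:
def apply(ix, acc):
    y = []
    for ix in acc:
        y.append(38 * 10)
    acc = length
    acc = acc - acc
    acc = acc - h
    length = length * (25 >= y)
    for length in y:
        emit(h)
    return acc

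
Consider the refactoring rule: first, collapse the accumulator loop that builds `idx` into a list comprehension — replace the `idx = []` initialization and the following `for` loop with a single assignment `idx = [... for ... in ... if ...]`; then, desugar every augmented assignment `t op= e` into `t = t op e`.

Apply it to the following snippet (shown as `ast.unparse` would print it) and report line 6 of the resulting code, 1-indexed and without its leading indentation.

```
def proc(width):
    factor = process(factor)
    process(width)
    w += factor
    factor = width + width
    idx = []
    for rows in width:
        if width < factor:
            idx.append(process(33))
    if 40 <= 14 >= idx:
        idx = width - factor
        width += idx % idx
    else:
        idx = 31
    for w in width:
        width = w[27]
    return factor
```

idx = [process(33) for rows in width if width < factor]

Transformed code:
def proc(width):
    factor = process(factor)
    process(width)
    w = w + factor
    factor = width + width
    idx = [process(33) for rows in width if width < factor]
    if 40 <= 14 >= idx:
        idx = width - factor
        width = width + idx % idx
    else:
        idx = 31
    for w in width:
        width = w[27]
    return factor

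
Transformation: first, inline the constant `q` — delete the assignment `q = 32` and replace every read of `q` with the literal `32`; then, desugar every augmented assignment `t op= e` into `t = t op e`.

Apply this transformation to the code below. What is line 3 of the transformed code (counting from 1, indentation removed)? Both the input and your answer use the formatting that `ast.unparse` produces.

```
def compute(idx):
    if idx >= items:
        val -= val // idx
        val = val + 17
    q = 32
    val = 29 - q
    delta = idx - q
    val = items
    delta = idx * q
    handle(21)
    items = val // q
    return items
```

Transformed code:
def compute(idx):
    if idx >= items:
        val = val - val // idx
        val = val + 17
    val = 29 - 32
    delta = idx - 32
    val = items
    delta = idx * 32
    handle(21)
    items = val // 32
    return items

val = val - val // idx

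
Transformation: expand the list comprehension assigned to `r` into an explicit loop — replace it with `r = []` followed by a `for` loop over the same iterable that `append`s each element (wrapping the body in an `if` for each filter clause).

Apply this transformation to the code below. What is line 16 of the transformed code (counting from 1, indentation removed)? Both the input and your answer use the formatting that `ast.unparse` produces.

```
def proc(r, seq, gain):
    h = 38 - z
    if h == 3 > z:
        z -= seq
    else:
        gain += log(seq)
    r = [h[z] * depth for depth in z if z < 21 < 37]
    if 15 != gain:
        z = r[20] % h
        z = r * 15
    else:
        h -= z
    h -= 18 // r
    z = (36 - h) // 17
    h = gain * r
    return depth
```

h -= 18 // r

Transformed code:
def proc(r, seq, gain):
    h = 38 - z
    if h == 3 > z:
        z -= seq
    else:
        gain += log(seq)
    r = []
    for depth in z:
        if z < 21 < 37:
            r.append(h[z] * depth)
    if 15 != gain:
        z = r[20] % h
        z = r * 15
    else:
        h -= z
    h -= 18 // r
    z = (36 - h) // 17
    h = gain * r
    return depth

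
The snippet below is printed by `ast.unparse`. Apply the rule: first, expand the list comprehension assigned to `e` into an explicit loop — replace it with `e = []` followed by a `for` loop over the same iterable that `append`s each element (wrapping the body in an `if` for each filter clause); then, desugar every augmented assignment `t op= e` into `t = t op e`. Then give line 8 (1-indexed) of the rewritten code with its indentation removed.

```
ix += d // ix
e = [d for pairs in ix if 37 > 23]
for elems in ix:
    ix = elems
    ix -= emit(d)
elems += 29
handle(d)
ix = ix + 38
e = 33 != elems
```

ix = ix - emit(d)

Transformed code:
ix = ix + d // ix
e = []
for pairs in ix:
    if 37 > 23:
        e.append(d)
for elems in ix:
    ix = elems
    ix = ix - emit(d)
elems = elems + 29
handle(d)
ix = ix + 38
e = 33 != elems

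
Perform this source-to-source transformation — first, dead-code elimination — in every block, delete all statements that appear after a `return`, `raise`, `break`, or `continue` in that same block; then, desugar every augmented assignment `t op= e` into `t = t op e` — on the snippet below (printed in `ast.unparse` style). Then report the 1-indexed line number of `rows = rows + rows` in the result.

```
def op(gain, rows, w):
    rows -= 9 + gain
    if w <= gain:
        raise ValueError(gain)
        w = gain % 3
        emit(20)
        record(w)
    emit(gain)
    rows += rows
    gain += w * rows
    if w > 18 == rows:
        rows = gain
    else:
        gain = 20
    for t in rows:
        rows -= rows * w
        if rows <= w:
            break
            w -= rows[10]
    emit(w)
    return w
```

Transformed code:
def op(gain, rows, w):
    rows = rows - (9 + gain)
    if w <= gain:
        raise ValueError(gain)
    emit(gain)
    rows = rows + rows
    gain = gain + w * rows
    if w > 18 == rows:
        rows = gain
    else:
        gain = 20
    for t in rows:
        rows = rows - rows * w
        if rows <= w:
            break
    emit(w)
    return w

6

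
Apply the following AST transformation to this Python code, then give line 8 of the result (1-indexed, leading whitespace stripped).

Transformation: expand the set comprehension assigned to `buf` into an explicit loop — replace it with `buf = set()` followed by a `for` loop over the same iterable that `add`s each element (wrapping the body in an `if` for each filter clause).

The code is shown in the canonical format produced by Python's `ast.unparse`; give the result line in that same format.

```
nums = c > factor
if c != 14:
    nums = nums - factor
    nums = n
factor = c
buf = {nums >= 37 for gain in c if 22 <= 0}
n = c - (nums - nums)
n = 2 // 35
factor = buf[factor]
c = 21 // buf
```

Transformed code:
nums = c > factor
if c != 14:
    nums = nums - factor
    nums = n
factor = c
buf = set()
for gain in c:
    if 22 <= 0:
        buf.add(nums >= 37)
n = c - (nums - nums)
n = 2 // 35
factor = buf[factor]
c = 21 // buf

if 22 <= 0:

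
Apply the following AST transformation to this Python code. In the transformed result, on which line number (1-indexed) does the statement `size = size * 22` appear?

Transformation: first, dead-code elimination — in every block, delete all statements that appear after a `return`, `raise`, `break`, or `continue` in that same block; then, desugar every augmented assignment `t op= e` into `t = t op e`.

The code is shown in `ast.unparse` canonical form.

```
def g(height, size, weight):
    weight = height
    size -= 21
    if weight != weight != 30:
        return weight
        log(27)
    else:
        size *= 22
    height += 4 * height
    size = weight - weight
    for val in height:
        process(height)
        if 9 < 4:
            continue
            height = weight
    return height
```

Transformed code:
def g(height, size, weight):
    weight = height
    size = size - 21
    if weight != weight != 30:
        return weight
    else:
        size = size * 22
    height = height + 4 * height
    size = weight - weight
    for val in height:
        process(height)
        if 9 < 4:
            continue
    return height

7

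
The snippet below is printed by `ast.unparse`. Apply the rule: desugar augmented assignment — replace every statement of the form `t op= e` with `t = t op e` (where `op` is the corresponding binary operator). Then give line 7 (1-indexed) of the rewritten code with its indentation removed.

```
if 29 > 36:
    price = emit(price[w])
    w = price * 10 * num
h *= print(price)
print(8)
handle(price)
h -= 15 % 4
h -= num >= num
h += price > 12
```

h = h - 15 % 4

Transformed code:
if 29 > 36:
    price = emit(price[w])
    w = price * 10 * num
h = h * print(price)
print(8)
handle(price)
h = h - 15 % 4
h = h - (num >= num)
h = h + (price > 12)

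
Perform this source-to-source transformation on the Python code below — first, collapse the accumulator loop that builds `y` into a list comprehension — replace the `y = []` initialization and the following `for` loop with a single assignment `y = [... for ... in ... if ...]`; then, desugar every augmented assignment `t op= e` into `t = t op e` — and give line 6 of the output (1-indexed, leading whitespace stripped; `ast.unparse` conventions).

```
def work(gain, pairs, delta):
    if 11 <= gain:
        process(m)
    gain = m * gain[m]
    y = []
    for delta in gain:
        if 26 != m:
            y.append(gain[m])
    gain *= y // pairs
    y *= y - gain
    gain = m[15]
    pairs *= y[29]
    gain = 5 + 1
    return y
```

gain = gain * (y // pairs)

Transformed code:
def work(gain, pairs, delta):
    if 11 <= gain:
        process(m)
    gain = m * gain[m]
    y = [gain[m] for delta in gain if 26 != m]
    gain = gain * (y // pairs)
    y = y * (y - gain)
    gain = m[15]
    pairs = pairs * y[29]
    gain = 5 + 1
    return y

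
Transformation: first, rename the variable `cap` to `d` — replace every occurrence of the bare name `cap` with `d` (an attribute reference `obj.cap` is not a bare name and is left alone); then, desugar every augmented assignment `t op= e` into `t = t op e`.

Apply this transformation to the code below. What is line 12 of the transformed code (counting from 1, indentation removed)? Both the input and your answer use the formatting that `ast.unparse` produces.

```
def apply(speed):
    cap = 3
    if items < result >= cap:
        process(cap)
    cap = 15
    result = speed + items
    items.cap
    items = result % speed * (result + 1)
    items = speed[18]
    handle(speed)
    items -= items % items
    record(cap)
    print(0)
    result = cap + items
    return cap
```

Transformed code:
def apply(speed):
    d = 3
    if items < result >= d:
        process(d)
    d = 15
    result = speed + items
    items.cap
    items = result % speed * (result + 1)
    items = speed[18]
    handle(speed)
    items = items - items % items
    record(d)
    print(0)
    result = d + items
    return d

record(d)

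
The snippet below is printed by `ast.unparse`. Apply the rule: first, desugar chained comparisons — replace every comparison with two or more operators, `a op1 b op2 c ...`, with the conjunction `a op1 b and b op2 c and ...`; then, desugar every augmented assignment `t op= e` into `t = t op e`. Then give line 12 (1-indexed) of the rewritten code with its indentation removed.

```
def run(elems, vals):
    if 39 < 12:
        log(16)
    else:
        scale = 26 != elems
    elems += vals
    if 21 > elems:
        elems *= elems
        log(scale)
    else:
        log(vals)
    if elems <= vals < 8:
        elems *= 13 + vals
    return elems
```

if elems <= vals and vals < 8:

Transformed code:
def run(elems, vals):
    if 39 < 12:
        log(16)
    else:
        scale = 26 != elems
    elems = elems + vals
    if 21 > elems:
        elems = elems * elems
        log(scale)
    else:
        log(vals)
    if elems <= vals and vals < 8:
        elems = elems * (13 + vals)
    return elems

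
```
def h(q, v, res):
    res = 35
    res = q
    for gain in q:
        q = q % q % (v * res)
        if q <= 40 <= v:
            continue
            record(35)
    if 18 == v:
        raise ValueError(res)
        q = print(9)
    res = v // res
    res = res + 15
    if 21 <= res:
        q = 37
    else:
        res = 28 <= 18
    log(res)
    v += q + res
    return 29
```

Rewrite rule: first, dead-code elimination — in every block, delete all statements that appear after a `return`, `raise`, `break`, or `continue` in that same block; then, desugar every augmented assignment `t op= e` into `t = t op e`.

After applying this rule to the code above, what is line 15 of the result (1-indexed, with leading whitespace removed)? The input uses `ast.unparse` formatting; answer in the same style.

res = 28 <= 18

Transformed code:
def h(q, v, res):
    res = 35
    res = q
    for gain in q:
        q = q % q % (v * res)
        if q <= 40 <= v:
            continue
    if 18 == v:
        raise ValueError(res)
    res = v // res
    res = res + 15
    if 21 <= res:
        q = 37
    else:
        res = 28 <= 18
    log(res)
    v = v + (q + res)
    return 29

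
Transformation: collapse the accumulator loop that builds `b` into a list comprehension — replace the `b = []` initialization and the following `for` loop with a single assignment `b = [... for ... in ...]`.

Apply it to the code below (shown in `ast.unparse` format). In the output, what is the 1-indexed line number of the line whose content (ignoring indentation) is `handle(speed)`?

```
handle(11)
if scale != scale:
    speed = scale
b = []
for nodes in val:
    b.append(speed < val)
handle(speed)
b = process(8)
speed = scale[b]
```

Transformed code:
handle(11)
if scale != scale:
    speed = scale
b = [speed < val for nodes in val]
handle(speed)
b = process(8)
speed = scale[b]

5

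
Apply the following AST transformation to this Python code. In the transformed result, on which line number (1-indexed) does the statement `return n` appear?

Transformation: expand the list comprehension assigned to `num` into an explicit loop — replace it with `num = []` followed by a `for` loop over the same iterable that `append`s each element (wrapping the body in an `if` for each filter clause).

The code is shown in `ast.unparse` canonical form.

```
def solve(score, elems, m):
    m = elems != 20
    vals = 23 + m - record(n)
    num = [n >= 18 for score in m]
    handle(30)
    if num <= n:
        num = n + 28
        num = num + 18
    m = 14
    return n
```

Transformed code:
def solve(score, elems, m):
    m = elems != 20
    vals = 23 + m - record(n)
    num = []
    for score in m:
        num.append(n >= 18)
    handle(30)
    if num <= n:
        num = n + 28
        num = num + 18
    m = 14
    return n

12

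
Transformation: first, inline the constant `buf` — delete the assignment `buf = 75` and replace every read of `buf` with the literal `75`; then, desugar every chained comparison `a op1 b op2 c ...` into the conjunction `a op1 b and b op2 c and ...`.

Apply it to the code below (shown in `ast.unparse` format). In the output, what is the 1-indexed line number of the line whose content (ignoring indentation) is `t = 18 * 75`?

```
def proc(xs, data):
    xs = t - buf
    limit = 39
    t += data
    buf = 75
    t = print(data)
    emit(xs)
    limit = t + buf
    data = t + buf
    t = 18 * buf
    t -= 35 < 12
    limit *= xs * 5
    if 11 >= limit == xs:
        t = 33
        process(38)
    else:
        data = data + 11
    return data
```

Transformed code:
def proc(xs, data):
    xs = t - 75
    limit = 39
    t += data
    t = print(data)
    emit(xs)
    limit = t + 75
    data = t + 75
    t = 18 * 75
    t -= 35 < 12
    limit *= xs * 5
    if 11 >= limit and limit == xs:
        t = 33
        process(38)
    else:
        data = data + 11
    return data

9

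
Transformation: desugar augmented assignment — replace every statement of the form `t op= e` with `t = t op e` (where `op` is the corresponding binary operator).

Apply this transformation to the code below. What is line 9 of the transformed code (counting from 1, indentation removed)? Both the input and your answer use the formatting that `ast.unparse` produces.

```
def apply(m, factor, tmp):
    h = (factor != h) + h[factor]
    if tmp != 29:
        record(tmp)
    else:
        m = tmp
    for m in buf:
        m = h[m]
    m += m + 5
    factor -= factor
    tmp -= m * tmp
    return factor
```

Transformed code:
def apply(m, factor, tmp):
    h = (factor != h) + h[factor]
    if tmp != 29:
        record(tmp)
    else:
        m = tmp
    for m in buf:
        m = h[m]
    m = m + (m + 5)
    factor = factor - factor
    tmp = tmp - m * tmp
    return factor

m = m + (m + 5)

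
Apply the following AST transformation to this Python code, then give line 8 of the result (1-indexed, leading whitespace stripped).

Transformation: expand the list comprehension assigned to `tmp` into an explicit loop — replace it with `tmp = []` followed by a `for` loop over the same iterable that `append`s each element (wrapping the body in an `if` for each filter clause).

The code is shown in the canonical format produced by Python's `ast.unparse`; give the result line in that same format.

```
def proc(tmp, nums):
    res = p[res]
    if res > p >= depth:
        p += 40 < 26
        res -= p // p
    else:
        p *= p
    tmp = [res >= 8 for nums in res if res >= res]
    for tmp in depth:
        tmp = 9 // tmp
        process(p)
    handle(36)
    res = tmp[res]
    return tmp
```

tmp = []

Transformed code:
def proc(tmp, nums):
    res = p[res]
    if res > p >= depth:
        p += 40 < 26
        res -= p // p
    else:
        p *= p
    tmp = []
    for nums in res:
        if res >= res:
            tmp.append(res >= 8)
    for tmp in depth:
        tmp = 9 // tmp
        process(p)
    handle(36)
    res = tmp[res]
    return tmp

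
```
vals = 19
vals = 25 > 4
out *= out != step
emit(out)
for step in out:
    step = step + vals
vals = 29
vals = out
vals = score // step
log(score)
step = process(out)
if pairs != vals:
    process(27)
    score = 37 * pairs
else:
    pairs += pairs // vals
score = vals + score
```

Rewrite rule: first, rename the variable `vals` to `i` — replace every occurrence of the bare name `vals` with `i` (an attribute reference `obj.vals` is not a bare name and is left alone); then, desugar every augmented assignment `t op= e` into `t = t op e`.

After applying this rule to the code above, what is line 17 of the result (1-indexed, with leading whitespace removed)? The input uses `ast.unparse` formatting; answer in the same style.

Transformed code:
i = 19
i = 25 > 4
out = out * (out != step)
emit(out)
for step in out:
    step = step + i
i = 29
i = out
i = score // step
log(score)
step = process(out)
if pairs != i:
    process(27)
    score = 37 * pairs
else:
    pairs = pairs + pairs // i
score = i + score

score = i + score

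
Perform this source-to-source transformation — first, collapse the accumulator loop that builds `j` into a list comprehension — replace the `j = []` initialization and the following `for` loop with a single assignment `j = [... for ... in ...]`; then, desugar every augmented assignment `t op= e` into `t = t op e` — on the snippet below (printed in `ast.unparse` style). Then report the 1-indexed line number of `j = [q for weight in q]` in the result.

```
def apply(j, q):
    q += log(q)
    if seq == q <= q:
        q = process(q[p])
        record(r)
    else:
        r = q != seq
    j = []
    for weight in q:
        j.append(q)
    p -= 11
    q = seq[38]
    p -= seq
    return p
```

8

Transformed code:
def apply(j, q):
    q = q + log(q)
    if seq == q <= q:
        q = process(q[p])
        record(r)
    else:
        r = q != seq
    j = [q for weight in q]
    p = p - 11
    q = seq[38]
    p = p - seq
    return p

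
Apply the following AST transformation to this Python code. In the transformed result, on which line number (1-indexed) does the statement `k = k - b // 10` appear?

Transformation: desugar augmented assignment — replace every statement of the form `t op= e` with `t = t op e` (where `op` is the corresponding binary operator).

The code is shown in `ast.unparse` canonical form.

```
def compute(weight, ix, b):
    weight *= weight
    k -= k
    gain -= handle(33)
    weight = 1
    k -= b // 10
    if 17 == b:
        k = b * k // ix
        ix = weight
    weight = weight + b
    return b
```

6

Transformed code:
def compute(weight, ix, b):
    weight = weight * weight
    k = k - k
    gain = gain - handle(33)
    weight = 1
    k = k - b // 10
    if 17 == b:
        k = b * k // ix
        ix = weight
    weight = weight + b
    return b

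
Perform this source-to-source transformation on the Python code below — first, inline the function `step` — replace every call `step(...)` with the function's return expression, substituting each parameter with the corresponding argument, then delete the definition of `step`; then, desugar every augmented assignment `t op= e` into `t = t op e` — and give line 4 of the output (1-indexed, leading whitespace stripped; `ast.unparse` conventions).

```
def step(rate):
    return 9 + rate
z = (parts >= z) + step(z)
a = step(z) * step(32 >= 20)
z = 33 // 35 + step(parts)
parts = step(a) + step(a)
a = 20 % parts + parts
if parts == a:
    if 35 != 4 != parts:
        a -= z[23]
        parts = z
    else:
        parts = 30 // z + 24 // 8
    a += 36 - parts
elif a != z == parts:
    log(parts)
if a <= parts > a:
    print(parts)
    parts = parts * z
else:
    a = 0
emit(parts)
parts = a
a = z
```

Transformed code:
z = (parts >= z) + (9 + z)
a = (9 + z) * (9 + (32 >= 20))
z = 33 // 35 + (9 + parts)
parts = 9 + a + (9 + a)
a = 20 % parts + parts
if parts == a:
    if 35 != 4 != parts:
        a = a - z[23]
        parts = z
    else:
        parts = 30 // z + 24 // 8
    a = a + (36 - parts)
elif a != z == parts:
    log(parts)
if a <= parts > a:
    print(parts)
    parts = parts * z
else:
    a = 0
emit(parts)
parts = a
a = z

parts = 9 + a + (9 + a)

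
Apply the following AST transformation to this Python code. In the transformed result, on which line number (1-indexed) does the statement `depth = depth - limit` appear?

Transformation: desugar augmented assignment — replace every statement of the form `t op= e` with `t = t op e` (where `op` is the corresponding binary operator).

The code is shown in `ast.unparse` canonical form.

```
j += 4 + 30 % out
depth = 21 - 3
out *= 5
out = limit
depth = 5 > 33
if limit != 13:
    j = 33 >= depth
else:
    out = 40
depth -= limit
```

10

Transformed code:
j = j + (4 + 30 % out)
depth = 21 - 3
out = out * 5
out = limit
depth = 5 > 33
if limit != 13:
    j = 33 >= depth
else:
    out = 40
depth = depth - limit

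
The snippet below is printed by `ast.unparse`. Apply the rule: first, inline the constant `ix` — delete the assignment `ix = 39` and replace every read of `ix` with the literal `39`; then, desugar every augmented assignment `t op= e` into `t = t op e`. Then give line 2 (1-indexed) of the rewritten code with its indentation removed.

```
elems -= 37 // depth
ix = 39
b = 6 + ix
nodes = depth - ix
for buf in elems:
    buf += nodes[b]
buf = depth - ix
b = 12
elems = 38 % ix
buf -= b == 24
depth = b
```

Transformed code:
elems = elems - 37 // depth
b = 6 + 39
nodes = depth - 39
for buf in elems:
    buf = buf + nodes[b]
buf = depth - 39
b = 12
elems = 38 % 39
buf = buf - (b == 24)
depth = b

b = 6 + 39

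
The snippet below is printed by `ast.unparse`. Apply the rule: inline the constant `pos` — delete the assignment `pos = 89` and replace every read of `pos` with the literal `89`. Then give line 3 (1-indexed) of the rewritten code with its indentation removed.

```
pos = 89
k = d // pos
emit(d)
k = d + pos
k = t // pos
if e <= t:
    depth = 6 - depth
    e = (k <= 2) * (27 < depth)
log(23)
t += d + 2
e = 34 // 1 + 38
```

k = d + 89

Transformed code:
k = d // 89
emit(d)
k = d + 89
k = t // 89
if e <= t:
    depth = 6 - depth
    e = (k <= 2) * (27 < depth)
log(23)
t += d + 2
e = 34 // 1 + 38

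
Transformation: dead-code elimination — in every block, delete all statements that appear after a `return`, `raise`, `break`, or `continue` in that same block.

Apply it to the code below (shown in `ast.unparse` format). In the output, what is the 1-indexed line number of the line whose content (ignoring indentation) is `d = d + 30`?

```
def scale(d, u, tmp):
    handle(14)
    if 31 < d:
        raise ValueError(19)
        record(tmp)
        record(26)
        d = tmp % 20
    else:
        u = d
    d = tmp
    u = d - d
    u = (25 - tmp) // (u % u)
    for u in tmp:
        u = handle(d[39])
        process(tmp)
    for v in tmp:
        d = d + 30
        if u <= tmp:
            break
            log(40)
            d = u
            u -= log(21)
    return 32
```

14

Transformed code:
def scale(d, u, tmp):
    handle(14)
    if 31 < d:
        raise ValueError(19)
    else:
        u = d
    d = tmp
    u = d - d
    u = (25 - tmp) // (u % u)
    for u in tmp:
        u = handle(d[39])
        process(tmp)
    for v in tmp:
        d = d + 30
        if u <= tmp:
            break
    return 32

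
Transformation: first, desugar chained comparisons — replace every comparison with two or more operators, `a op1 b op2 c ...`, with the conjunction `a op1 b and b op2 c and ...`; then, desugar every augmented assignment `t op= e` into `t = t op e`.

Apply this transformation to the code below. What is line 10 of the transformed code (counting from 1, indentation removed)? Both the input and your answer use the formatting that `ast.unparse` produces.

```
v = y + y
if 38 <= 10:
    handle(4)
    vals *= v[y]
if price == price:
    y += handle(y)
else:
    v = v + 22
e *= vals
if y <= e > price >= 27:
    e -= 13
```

Transformed code:
v = y + y
if 38 <= 10:
    handle(4)
    vals = vals * v[y]
if price == price:
    y = y + handle(y)
else:
    v = v + 22
e = e * vals
if y <= e and e > price and (price >= 27):
    e = e - 13

if y <= e and e > price and (price >= 27):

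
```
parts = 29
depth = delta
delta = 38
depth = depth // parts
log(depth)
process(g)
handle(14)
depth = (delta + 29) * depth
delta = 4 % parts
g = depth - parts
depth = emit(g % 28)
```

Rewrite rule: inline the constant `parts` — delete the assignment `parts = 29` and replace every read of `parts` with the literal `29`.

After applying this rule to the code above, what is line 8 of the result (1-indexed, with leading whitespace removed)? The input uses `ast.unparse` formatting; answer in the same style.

delta = 4 % 29

Transformed code:
depth = delta
delta = 38
depth = depth // 29
log(depth)
process(g)
handle(14)
depth = (delta + 29) * depth
delta = 4 % 29
g = depth - 29
depth = emit(g % 28)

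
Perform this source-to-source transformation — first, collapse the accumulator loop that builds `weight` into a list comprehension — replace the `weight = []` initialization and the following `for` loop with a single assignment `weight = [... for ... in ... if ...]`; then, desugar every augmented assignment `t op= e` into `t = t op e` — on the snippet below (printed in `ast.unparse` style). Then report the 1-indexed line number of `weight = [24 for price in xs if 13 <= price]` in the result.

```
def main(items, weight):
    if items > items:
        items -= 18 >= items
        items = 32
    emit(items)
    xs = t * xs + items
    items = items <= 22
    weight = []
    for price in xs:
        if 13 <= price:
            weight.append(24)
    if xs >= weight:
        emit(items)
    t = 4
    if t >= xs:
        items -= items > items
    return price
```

Transformed code:
def main(items, weight):
    if items > items:
        items = items - (18 >= items)
        items = 32
    emit(items)
    xs = t * xs + items
    items = items <= 22
    weight = [24 for price in xs if 13 <= price]
    if xs >= weight:
        emit(items)
    t = 4
    if t >= xs:
        items = items - (items > items)
    return price

8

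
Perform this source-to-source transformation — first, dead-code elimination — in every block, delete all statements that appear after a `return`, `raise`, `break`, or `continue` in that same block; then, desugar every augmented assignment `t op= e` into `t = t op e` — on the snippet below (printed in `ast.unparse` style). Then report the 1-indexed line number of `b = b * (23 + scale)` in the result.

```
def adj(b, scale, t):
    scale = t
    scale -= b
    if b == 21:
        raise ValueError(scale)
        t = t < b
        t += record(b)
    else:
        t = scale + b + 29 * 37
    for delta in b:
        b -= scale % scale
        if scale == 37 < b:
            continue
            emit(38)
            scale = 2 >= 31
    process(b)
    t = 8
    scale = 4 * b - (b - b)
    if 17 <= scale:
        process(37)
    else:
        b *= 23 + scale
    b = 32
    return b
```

18

Transformed code:
def adj(b, scale, t):
    scale = t
    scale = scale - b
    if b == 21:
        raise ValueError(scale)
    else:
        t = scale + b + 29 * 37
    for delta in b:
        b = b - scale % scale
        if scale == 37 < b:
            continue
    process(b)
    t = 8
    scale = 4 * b - (b - b)
    if 17 <= scale:
        process(37)
    else:
        b = b * (23 + scale)
    b = 32
    return b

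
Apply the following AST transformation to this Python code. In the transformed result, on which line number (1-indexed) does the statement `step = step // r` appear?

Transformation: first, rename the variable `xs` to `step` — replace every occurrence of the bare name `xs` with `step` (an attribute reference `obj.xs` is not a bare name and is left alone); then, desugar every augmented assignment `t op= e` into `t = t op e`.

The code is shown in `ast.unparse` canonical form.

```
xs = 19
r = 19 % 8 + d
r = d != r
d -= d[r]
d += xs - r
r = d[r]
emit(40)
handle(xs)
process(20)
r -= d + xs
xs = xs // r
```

Transformed code:
step = 19
r = 19 % 8 + d
r = d != r
d = d - d[r]
d = d + (step - r)
r = d[r]
emit(40)
handle(step)
process(20)
r = r - (d + step)
step = step // r

11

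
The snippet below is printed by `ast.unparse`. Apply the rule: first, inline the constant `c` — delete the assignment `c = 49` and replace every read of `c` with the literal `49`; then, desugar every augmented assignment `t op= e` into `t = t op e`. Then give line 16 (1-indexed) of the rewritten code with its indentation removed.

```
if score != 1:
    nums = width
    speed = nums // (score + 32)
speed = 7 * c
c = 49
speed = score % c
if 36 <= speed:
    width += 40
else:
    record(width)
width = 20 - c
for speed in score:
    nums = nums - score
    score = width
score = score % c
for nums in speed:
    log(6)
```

log(6)

Transformed code:
if score != 1:
    nums = width
    speed = nums // (score + 32)
speed = 7 * 49
speed = score % 49
if 36 <= speed:
    width = width + 40
else:
    record(width)
width = 20 - 49
for speed in score:
    nums = nums - score
    score = width
score = score % 49
for nums in speed:
    log(6)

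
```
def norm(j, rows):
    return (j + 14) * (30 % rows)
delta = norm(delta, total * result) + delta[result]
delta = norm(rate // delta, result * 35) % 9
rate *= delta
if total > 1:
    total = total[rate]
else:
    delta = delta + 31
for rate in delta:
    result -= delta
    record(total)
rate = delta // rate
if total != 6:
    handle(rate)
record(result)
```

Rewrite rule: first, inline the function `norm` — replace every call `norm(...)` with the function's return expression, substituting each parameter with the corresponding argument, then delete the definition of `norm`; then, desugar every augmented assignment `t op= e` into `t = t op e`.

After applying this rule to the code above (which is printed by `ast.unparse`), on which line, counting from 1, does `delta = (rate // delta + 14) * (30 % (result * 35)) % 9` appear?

2

Transformed code:
delta = (delta + 14) * (30 % (total * result)) + delta[result]
delta = (rate // delta + 14) * (30 % (result * 35)) % 9
rate = rate * delta
if total > 1:
    total = total[rate]
else:
    delta = delta + 31
for rate in delta:
    result = result - delta
    record(total)
rate = delta // rate
if total != 6:
    handle(rate)
record(result)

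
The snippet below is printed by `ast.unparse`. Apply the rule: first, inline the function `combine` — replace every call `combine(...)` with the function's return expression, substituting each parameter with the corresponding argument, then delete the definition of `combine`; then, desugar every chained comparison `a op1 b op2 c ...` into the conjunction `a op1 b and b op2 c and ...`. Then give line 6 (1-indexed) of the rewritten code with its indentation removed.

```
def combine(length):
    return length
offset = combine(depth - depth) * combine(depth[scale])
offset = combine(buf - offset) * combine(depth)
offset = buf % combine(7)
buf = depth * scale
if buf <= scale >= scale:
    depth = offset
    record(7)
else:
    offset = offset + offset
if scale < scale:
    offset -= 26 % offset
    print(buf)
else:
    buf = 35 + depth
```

Transformed code:
offset = (depth - depth) * depth[scale]
offset = (buf - offset) * depth
offset = buf % 7
buf = depth * scale
if buf <= scale and scale >= scale:
    depth = offset
    record(7)
else:
    offset = offset + offset
if scale < scale:
    offset -= 26 % offset
    print(buf)
else:
    buf = 35 + depth

depth = offset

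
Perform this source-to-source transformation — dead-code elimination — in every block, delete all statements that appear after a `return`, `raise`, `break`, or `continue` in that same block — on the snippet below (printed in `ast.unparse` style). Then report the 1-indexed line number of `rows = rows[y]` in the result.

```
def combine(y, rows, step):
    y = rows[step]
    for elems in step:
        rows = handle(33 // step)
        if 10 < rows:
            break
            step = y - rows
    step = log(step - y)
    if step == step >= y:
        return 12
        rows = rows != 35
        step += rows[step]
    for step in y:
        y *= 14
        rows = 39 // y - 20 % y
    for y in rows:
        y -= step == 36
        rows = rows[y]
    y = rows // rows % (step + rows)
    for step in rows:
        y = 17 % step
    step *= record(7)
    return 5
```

15

Transformed code:
def combine(y, rows, step):
    y = rows[step]
    for elems in step:
        rows = handle(33 // step)
        if 10 < rows:
            break
    step = log(step - y)
    if step == step >= y:
        return 12
    for step in y:
        y *= 14
        rows = 39 // y - 20 % y
    for y in rows:
        y -= step == 36
        rows = rows[y]
    y = rows // rows % (step + rows)
    for step in rows:
        y = 17 % step
    step *= record(7)
    return 5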